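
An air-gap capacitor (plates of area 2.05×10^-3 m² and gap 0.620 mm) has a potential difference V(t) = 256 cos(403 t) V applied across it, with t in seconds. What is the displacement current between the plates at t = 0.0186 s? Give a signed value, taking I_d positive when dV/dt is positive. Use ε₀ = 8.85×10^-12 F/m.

C = ε₀A/d = (8.85×10^-12)(2.05×10^-3)/(6.20×10^-4) = 2.926×10^-11 F. dV/dt = V₀ω·−sin(ωt); at ωt = 7.4958 rad this factor is -0.9365.
I_d = C dV/dt = (2.926×10^-11)(256)(403)(-0.9365) = -2.83×10^-6 A.

-2.83×10^-6 A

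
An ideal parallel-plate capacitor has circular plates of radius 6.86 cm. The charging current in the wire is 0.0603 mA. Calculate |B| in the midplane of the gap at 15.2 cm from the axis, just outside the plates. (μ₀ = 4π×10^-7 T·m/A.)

7.93×10^-11 T

No conduction current crosses the gap, so I_d there equals the 6.03×10^-5 A in the leads.
With r > R the enclosed displacement current is the full I_d; B = μ₀ I_d / (2πr) = 7.93×10^-11 T.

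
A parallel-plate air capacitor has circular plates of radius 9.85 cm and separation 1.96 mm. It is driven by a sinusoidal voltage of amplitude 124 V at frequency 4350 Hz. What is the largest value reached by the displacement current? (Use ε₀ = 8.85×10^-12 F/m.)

(dE/dt)_max = V₀ω/d = 1.729×10^9 V/(m·s); ω = 2πf = 2.733×10^4 rad/s.
I_d,max = ε₀ A (dE/dt)_max = (8.85×10^-12)(0.03048)(1.729×10^9) = 4.66×10^-4 A.

4.66×10^-4 A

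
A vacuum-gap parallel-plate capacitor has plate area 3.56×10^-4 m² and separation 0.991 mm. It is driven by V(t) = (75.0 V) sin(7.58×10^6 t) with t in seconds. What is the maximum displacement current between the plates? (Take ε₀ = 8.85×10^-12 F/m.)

(dE/dt)_max = V₀ω/d = 5.737×10^11 V/(m·s); ω = 7.58×10^6 rad/s.
I_d,max = ε₀ A (dE/dt)_max = (8.85×10^-12)(3.56×10^-4)(5.737×10^11) = 1.81×10^-3 A.

1.81×10^-3 A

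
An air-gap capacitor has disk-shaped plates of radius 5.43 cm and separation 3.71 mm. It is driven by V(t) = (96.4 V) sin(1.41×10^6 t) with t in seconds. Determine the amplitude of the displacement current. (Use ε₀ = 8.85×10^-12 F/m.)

3.00×10^-3 A

C = ε₀A/d = (8.85×10^-12)(9.263×10^-3)/(3.71×10^-3) = 2.210×10^-11 F; ω = 1.41×10^6 rad/s.
I_d = C dV/dt, so |I_d|_max = C V₀ ω = (2.210×10^-11)(96.4)(1.41×10^6) = 3.00×10^-3 A.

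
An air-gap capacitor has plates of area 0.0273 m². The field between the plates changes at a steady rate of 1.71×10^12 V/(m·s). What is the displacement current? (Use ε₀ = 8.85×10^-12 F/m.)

0.413 A

With a uniform field, Φ_E = EA, so I_d = ε₀ A dE/dt = 0.413 A.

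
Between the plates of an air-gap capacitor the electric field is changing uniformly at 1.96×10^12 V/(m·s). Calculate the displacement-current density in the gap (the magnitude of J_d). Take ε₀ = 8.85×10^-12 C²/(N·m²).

J_d = ε₀ ∂E/∂t, so J_d = 17.3 A/m².

17.3 A/m²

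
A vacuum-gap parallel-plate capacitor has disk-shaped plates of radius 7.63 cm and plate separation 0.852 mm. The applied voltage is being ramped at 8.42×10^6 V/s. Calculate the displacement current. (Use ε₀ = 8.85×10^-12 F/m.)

1.60×10^-3 A

The displacement current equals the charging current C dV/dt. With C = ε₀A/d = (8.85×10^-12)(0.01829)/(8.52×10^-4) = 1.900×10^-10 F, I_d = (1.900×10^-10)(8.42×10^6) = 1.60×10^-3 A.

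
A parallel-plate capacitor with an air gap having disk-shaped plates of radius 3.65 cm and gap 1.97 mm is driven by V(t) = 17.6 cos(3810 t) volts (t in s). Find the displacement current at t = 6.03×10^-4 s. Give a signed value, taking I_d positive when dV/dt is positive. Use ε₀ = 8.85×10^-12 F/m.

-9.42×10^-7 A

dV/dt = (17.6)(3810)·−sin(2.29743) = -5.012×10^4 V/s.
I_d = C dV/dt with C = ε₀A/d = (8.85×10^-12)(4.185×10^-3)/(1.97×10^-3) = 1.880×10^-11 F, so I_d = (1.880×10^-11)(-5.012×10^4) = -9.42×10^-7 A.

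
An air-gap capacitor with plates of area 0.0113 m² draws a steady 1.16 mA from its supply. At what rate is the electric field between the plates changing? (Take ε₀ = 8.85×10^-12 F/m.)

1.16×10^10 V/(m·s)

By continuity, I_d in the gap equals the 1.16 mA flowing in the wire.
Then dE/dt = I_d/(ε₀A) = 1.16×10^10 V/(m·s).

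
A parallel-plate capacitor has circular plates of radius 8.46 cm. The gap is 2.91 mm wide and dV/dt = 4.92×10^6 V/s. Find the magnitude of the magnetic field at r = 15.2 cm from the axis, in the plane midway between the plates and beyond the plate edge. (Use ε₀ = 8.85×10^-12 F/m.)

I_d = C dV/dt with C = ε₀πR²/d = 6.837×10^-11 F, so I_d = (6.837×10^-11)(4.92×10^6) = 3.364×10^-4 A.
Outside the plates the loop encloses all of I_d, so B·2πr = μ₀ I_d and B = 4.43×10^-10 T.

4.43×10^-10 T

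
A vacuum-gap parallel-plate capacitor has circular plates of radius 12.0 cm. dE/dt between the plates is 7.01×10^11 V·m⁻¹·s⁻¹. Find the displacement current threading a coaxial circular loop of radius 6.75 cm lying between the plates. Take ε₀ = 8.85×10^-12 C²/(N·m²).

0.0888 A

Total displacement current: I_d = ε₀(πR²)(dE/dt) = (8.85×10^-12)(0.04524)(7.01×10^11) = 0.2807 A.
Since J_d is uniform, the enclosed fraction is (r/R)² = 0.3164, giving I_d,enc = 0.0888 A.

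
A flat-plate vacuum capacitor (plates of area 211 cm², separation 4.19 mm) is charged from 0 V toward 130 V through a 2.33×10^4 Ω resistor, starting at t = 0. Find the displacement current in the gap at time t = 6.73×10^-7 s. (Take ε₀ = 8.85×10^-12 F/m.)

C = ε₀A/d = (8.85×10^-12)(0.0211)/(4.19×10^-3) = 4.457×10^-11 F and τ = RC = 1.038×10^-6 s. I_d in the gap equals the RC charging current.
I_d(t) = (V₀/R) e^(−t/τ) = 5.579×10^-3 · e^(−0.6484) = 2.92×10^-3 A.

2.92×10^-3 A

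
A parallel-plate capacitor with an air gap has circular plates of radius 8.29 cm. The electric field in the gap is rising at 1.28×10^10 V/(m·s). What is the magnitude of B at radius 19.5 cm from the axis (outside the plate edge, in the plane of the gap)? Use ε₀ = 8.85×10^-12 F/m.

2.51×10^-9 T

I_d = ε₀ dΦ_E/dt = ε₀ πR² (dE/dt) = (8.85×10^-12)(0.02159)(1.28×10^10) = 2.446×10^-3 A through the full plate area.
Outside the plates the loop encloses all of I_d, so B·2πr = μ₀ I_d and B = 2.51×10^-9 T.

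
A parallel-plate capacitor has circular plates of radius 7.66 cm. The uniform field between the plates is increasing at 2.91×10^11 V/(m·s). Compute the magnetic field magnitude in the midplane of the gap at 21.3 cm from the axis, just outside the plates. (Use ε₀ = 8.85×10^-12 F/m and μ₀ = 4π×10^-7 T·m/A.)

Total displacement current: I_d = ε₀(πR²)(dE/dt) = (8.85×10^-12)(0.01843)(2.91×10^11) = 0.04746 A.
Outside the plates the loop encloses all of I_d, so B·2πr = μ₀ I_d and B = 4.46×10^-8 T.

4.46×10^-8 T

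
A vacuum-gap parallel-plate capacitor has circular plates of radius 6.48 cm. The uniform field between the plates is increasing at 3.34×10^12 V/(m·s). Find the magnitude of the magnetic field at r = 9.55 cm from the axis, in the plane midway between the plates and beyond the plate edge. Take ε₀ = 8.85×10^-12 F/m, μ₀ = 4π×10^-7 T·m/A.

8.17×10^-7 T

Through the whole plate area (πR² = 0.01319 m²), I_d = ε₀ πR² dE/dt = 0.3899 A.
For r ≥ R the full I_d is enclosed: B = μ₀ I_d/(2πr) = (4π×10^-7)(0.3899)/(2π·0.0955) = 8.17×10^-7 T.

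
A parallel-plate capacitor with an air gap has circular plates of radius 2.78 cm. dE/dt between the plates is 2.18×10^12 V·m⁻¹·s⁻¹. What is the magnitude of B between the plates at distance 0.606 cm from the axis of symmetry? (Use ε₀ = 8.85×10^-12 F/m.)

7.35×10^-8 T

I_d = ε₀ dΦ_E/dt = ε₀ πR² (dE/dt) = (8.85×10^-12)(2.428×10^-3)(2.18×10^12) = 0.04684 A through the full plate area.
For r < R the Ampère–Maxwell law gives B(2πr) = μ₀ I_d (r²/R²), so B = μ₀ I_d r/(2πR²) = (4π×10^-7)(0.04684)(6.06×10^-3)/(2π·0.0278²) = 7.35×10^-8 T.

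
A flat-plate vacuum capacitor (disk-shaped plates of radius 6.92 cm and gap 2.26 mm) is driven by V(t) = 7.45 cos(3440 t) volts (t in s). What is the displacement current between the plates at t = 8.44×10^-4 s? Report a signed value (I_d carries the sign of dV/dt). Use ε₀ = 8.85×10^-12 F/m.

-3.56×10^-7 A

dE/dt = (V₀ω/d)·−sin(ωt) with ωt = 2.90336 rad: (7.45)(3440)(-0.2360)/(2.26×10^-3) = -2.676×10^6 V/(m·s).
I_d = ε₀ A dE/dt = (8.85×10^-12)(0.01504)(-2.676×10^6) = -3.56×10^-7 A.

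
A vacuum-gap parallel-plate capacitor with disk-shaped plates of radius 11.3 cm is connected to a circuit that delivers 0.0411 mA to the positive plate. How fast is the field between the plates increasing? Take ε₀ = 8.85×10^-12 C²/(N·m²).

1.16×10^8 V/(m·s)

By continuity, I_d in the gap equals the 0.0411 mA flowing in the wire.
Inverting I_d = ε₀ A dE/dt gives dE/dt = 4.11×10^-5 / (8.85×10^-12 · 0.04011) = 1.16×10^8 V/(m·s).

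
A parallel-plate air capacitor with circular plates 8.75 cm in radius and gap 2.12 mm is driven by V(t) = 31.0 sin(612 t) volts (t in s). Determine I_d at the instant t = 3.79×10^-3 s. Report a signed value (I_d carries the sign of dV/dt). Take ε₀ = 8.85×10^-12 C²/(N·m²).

-1.30×10^-6 A

dV/dt = (31.0)(612)·cos(2.31948) = -1.291×10^4 V/s.
I_d = C dV/dt with C = ε₀A/d = (8.85×10^-12)(0.02405)/(2.12×10^-3) = 1.004×10^-10 F, so I_d = (1.004×10^-10)(-1.291×10^4) = -1.30×10^-6 A.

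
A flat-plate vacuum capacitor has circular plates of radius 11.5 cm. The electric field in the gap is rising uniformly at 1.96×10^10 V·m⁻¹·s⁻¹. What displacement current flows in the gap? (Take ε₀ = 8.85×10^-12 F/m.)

7.21×10^-3 A

With a uniform field, Φ_E = EA, so I_d = ε₀ A dE/dt = 7.21×10^-3 A.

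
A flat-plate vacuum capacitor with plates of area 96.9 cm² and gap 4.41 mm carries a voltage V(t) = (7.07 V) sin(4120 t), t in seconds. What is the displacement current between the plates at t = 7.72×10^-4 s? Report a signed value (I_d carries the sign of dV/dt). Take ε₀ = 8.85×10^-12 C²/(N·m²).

dV/dt = (7.07)(4120)·cos(3.18064) = -2.911×10^4 V/s.
I_d = C dV/dt with C = ε₀A/d = (8.85×10^-12)(9.69×10^-3)/(4.41×10^-3) = 1.945×10^-11 F, so I_d = (1.945×10^-11)(-2.911×10^4) = -5.66×10^-7 A.

-5.66×10^-7 A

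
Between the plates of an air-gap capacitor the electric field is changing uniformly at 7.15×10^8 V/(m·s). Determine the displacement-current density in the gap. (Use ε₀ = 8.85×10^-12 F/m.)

J_d = ε₀ ∂E/∂t, so J_d = 6.33×10^-3 A/m².

6.33×10^-3 A/m²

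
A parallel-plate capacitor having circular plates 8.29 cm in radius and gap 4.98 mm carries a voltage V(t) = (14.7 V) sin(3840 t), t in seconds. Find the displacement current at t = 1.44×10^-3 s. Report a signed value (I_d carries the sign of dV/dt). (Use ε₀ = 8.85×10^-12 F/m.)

dE/dt = (V₀ω/d)·cos(ωt) with ωt = 5.5296 rad: (14.7)(3840)(0.7292)/(4.98×10^-3) = 8.265×10^6 V/(m·s).
I_d = ε₀ A dE/dt = (8.85×10^-12)(0.02159)(8.265×10^6) = 1.58×10^-6 A.

1.58×10^-6 A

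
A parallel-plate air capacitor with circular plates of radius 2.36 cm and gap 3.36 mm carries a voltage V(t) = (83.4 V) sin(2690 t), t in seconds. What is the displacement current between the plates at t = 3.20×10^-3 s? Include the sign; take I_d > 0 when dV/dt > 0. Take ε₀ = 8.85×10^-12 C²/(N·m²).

C = ε₀A/d = (8.85×10^-12)(1.750×10^-3)/(3.36×10^-3) = 4.609×10^-12 F. dV/dt = V₀ω·cos(ωt); at ωt = 8.608 rad this factor is -0.6846.
I_d = C dV/dt = (4.609×10^-12)(83.4)(2690)(-0.6846) = -7.08×10^-7 A.

-7.08×10^-7 A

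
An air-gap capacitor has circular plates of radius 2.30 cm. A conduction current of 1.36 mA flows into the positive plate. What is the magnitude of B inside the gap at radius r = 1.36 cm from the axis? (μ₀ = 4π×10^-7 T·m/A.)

No conduction current crosses the gap, so I_d there equals the 1.36×10^-3 A in the leads.
For r < R the Ampère–Maxwell law gives B(2πr) = μ₀ I_d (r²/R²), so B = μ₀ I_d r/(2πR²) = (4π×10^-7)(1.36×10^-3)(0.0136)/(2π·0.0230²) = 6.99×10^-9 T.

6.99×10^-9 T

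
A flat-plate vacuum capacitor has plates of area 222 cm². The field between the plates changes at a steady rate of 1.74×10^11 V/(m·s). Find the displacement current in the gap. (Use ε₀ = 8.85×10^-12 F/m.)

With a uniform field, Φ_E = EA, so I_d = ε₀ A dE/dt = 0.0342 A.

0.0342 A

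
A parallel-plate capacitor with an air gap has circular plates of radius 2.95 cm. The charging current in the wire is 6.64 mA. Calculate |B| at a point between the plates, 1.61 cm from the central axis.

2.46×10^-8 T

By continuity the displacement current in the gap matches the conduction current: I_d = 6.64×10^-3 A.
For r < R the Ampère–Maxwell law gives B(2πr) = μ₀ I_d (r²/R²), so B = μ₀ I_d r/(2πR²) = (4π×10^-7)(6.64×10^-3)(0.0161)/(2π·0.0295²) = 2.46×10^-8 T.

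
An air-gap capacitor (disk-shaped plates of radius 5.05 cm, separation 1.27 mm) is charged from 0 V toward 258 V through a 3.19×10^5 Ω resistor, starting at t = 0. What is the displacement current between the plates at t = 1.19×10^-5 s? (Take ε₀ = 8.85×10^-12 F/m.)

With C = ε₀A/d = (8.85×10^-12)(8.012×10^-3)/(1.27×10^-3) = 5.583×10^-11 F, the time constant is τ = RC = 1.781×10^-5 s, so t/τ = 0.6682 and e^(−t/τ) = 0.5126.
I_d = I_cond = (V₀/R) e^(−t/τ) = (8.088×10^-4)(0.5126) = 4.15×10^-4 A.

4.15×10^-4 A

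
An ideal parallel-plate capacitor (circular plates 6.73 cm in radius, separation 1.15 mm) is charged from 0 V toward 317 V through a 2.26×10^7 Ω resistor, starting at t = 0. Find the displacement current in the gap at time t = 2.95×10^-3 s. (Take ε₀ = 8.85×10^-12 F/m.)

4.26×10^-6 A

C = ε₀A/d = (8.85×10^-12)(0.01423)/(1.15×10^-3) = 1.095×10^-10 F and τ = RC = 2.475×10^-3 s. I_d in the gap equals the RC charging current.
I_d(t) = (V₀/R) e^(−t/τ) = 1.403×10^-5 · e^(−1.192) = 4.26×10^-6 A.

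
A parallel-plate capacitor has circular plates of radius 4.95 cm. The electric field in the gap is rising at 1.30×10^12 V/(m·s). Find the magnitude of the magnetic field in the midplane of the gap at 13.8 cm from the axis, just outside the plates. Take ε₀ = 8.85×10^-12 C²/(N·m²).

1.28×10^-7 T

Through the whole plate area (πR² = 7.698×10^-3 m²), I_d = ε₀ πR² dE/dt = 0.08857 A.
Outside the plates the loop encloses all of I_d, so B·2πr = μ₀ I_d and B = 1.28×10^-7 T.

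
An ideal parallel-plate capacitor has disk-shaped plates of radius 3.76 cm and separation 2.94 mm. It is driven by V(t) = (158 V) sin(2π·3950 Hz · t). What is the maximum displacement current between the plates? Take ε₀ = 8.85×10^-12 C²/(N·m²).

The displacement current equals the conduction current C dV/dt, which peaks at C V₀ ω.
With C = ε₀A/d = (8.85×10^-12)(4.441×10^-3)/(2.94×10^-3) = 1.337×10^-11 F and ω = 2πf = 2.482×10^4 rad/s, I_d,max = (1.337×10^-11)(158)(2.482×10^4) = 5.24×10^-5 A.

5.24×10^-5 A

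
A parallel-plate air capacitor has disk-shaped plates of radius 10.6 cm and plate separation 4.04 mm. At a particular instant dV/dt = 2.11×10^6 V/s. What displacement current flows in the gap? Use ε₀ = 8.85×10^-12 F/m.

1.63×10^-4 A

E = V/d so dE/dt = (dV/dt)/d = 5.223×10^8 V/(m·s), and I_d = ε₀ A dE/dt = (8.85×10^-12)(0.03530)(5.223×10^8) = 1.63×10^-4 A.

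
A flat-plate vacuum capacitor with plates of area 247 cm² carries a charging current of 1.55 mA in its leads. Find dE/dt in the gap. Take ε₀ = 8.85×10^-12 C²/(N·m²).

7.09×10^9 V/(m·s)

By continuity, I_d in the gap equals the 1.55 mA flowing in the wire.
Inverting I_d = ε₀ A dE/dt gives dE/dt = 1.55×10^-3 / (8.85×10^-12 · 0.0247) = 7.09×10^9 V/(m·s).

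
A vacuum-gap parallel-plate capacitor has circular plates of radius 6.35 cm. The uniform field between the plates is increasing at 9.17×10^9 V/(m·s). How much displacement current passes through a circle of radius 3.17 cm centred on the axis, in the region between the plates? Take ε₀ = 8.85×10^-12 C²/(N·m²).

2.56×10^-4 A

I_d = ε₀ dΦ_E/dt = ε₀ πR² (dE/dt) = (8.85×10^-12)(0.01267)(9.17×10^9) = 1.028×10^-3 A through the full plate area.
Since J_d is uniform, the enclosed fraction is (r/R)² = 0.2492, giving I_d,enc = 2.56×10^-4 A.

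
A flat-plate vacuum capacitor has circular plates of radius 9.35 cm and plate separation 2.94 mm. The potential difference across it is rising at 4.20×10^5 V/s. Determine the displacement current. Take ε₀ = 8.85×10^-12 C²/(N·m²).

3.47×10^-5 A

The field between the plates is E = V/d, so dE/dt = (4.20×10^5)/(2.94×10^-3 m) = 1.429×10^8 V/(m·s).
I_d = ε₀ A (dE/dt) = (8.85×10^-12)(0.02746)(1.429×10^8) = 3.47×10^-5 A.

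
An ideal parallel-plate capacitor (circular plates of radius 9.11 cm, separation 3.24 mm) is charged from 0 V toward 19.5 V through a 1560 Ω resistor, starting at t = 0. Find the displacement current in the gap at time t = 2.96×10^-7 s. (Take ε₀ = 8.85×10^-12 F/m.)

C = ε₀A/d = (8.85×10^-12)(0.02607)/(3.24×10^-3) = 7.121×10^-11 F, so τ = RC = 1.111×10^-7 s.
The conduction current is I(t) = (V₀/R) e^(−t/τ), and the displacement current between the plates equals it.
t/τ = 2.664; I_d = (19.5/1560) · e^(−2.664) = (0.01250)(0.06967) = 8.71×10^-4 A.

8.71×10^-4 A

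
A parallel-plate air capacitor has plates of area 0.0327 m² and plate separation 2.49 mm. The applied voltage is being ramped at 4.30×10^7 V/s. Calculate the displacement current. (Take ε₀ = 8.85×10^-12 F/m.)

The displacement current equals the charging current C dV/dt. With C = ε₀A/d = (8.85×10^-12)(0.0327)/(2.49×10^-3) = 1.162×10^-10 F, I_d = (1.162×10^-10)(4.30×10^7) = 5.00×10^-3 A.

5.00×10^-3 A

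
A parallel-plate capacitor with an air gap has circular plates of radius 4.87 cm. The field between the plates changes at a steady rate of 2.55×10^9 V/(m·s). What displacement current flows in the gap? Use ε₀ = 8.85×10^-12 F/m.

I_d = ε₀ A (dE/dt) = (8.85×10^-12)(7.451×10^-3 m²)(2.55×10^9) = 1.68×10^-4 A.

1.68×10^-4 A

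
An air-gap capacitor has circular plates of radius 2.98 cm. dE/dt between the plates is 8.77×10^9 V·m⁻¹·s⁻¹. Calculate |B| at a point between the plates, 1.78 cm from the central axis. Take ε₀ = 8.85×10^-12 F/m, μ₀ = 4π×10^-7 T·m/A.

8.68×10^-10 T

Through the whole plate area (πR² = 2.790×10^-3 m²), I_d = ε₀ πR² dE/dt = 2.165×10^-4 A.
∮B·dl = μ₀ I_d,enc with I_d,enc = I_d r²/R² = 7.724×10^-5 A; so B = μ₀ I_d,enc/(2πr) = 8.68×10^-10 T.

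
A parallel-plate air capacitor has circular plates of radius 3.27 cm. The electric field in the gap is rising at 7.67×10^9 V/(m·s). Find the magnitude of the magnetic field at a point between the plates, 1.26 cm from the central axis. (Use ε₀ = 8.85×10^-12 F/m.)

Through the whole plate area (πR² = 3.359×10^-3 m²), I_d = ε₀ πR² dE/dt = 2.280×10^-4 A.
An Ampèrian loop of radius r encloses a fraction (r/R)² of I_d. Then B·2πr = μ₀ I_d (r/R)², giving B = μ₀ I_d r/(2πR²) = 5.37×10^-10 T.

5.37×10^-10 T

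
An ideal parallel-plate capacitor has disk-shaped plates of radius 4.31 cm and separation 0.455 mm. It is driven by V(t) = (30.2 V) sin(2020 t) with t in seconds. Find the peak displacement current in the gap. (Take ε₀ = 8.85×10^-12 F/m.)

6.92×10^-6 A

The displacement current equals the conduction current C dV/dt, which peaks at C V₀ ω.
With C = ε₀A/d = (8.85×10^-12)(5.836×10^-3)/(4.55×10^-4) = 1.135×10^-10 F and ω = 2020 rad/s, I_d,max = (1.135×10^-10)(30.2)(2020) = 6.92×10^-6 A.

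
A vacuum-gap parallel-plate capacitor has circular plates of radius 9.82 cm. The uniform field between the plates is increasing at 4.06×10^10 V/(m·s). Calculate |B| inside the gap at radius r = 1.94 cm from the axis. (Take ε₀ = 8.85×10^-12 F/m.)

4.38×10^-9 T

Through the whole plate area (πR² = 0.03030 m²), I_d = ε₀ πR² dE/dt = 0.01089 A.
An Ampèrian loop of radius r encloses a fraction (r/R)² of I_d. Then B·2πr = μ₀ I_d (r/R)², giving B = μ₀ I_d r/(2πR²) = 4.38×10^-9 T.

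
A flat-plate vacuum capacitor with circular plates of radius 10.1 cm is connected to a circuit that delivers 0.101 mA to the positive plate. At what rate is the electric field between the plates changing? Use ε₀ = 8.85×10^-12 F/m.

The displacement current between the plates equals the conduction current, I_d = 0.101 mA.
Since I_d = ε₀ A dE/dt, dE/dt = I_d/(ε₀A) = (1.01×10^-4)/((8.85×10^-12)(0.03205)) = 3.56×10^8 V/(m·s).

3.56×10^8 V/(m·s)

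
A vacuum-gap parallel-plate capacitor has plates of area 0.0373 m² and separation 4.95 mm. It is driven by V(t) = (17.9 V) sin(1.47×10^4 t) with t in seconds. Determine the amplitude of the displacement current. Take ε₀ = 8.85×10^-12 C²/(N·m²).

(dE/dt)_max = V₀ω/d = 5.316×10^7 V/(m·s); ω = 1.47×10^4 rad/s.
I_d,max = ε₀ A (dE/dt)_max = (8.85×10^-12)(0.0373)(5.316×10^7) = 1.75×10^-5 A.

1.75×10^-5 A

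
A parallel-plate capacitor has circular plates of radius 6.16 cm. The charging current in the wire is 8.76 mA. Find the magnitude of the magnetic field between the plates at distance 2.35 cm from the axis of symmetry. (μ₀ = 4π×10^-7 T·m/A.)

By continuity the displacement current in the gap matches the conduction current: I_d = 8.76×10^-3 A.
An Ampèrian loop of radius r encloses a fraction (r/R)² of I_d. Then B·2πr = μ₀ I_d (r/R)², giving B = μ₀ I_d r/(2πR²) = 1.09×10^-8 T.

1.09×10^-8 T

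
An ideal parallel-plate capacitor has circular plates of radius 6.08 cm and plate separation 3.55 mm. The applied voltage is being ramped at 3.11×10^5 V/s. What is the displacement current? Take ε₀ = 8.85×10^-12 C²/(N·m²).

9.00×10^-6 A

The field between the plates is E = V/d, so dE/dt = (3.11×10^5)/(3.55×10^-3 m) = 8.761×10^7 V/(m·s).
I_d = ε₀ A (dE/dt) = (8.85×10^-12)(0.01161)(8.761×10^7) = 9.00×10^-6 A.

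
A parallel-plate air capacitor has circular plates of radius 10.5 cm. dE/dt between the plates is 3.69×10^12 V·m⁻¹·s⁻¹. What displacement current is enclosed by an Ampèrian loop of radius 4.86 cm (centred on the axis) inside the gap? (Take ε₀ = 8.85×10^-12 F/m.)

Through the whole plate area (πR² = 0.03464 m²), I_d = ε₀ πR² dE/dt = 1.131 A.
The field is uniform, so I_d,enc = I_d (r/R)² = (1.131)(4.86/10.5)² = 0.242 A.

0.242 A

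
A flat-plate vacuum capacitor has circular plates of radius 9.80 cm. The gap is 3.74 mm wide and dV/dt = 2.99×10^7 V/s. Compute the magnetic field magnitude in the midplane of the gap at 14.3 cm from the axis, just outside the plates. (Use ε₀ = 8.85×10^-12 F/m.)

With E = V/d, dE/dt = 7.995×10^9 V/(m·s) and πR² = 0.03017 m², giving I_d = ε₀ πR² dE/dt = 2.135×10^-3 A.
For r ≥ R the full I_d is enclosed: B = μ₀ I_d/(2πr) = (4π×10^-7)(2.135×10^-3)/(2π·0.143) = 2.99×10^-9 T.

2.99×10^-9 T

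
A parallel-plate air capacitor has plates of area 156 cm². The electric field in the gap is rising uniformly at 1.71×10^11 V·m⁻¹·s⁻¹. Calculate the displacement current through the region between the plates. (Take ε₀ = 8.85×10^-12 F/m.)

The displacement current is ε₀ times dΦ_E/dt = ε₀ A dE/dt = (8.85×10^-12)(0.0156)(1.71×10^11) = 0.0236 A.

0.0236 A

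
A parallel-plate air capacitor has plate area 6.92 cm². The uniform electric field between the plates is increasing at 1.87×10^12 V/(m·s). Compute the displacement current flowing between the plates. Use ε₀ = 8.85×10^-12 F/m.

The displacement current is ε₀ times dΦ_E/dt = ε₀ A dE/dt = (8.85×10^-12)(6.92×10^-4)(1.87×10^12) = 0.0115 A.

0.0115 A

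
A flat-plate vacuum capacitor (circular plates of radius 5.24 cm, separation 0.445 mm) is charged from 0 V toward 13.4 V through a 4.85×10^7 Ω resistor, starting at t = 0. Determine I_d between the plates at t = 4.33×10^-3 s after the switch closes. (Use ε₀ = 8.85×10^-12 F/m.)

C = ε₀A/d = (8.85×10^-12)(8.626×10^-3)/(4.45×10^-4) = 1.716×10^-10 F and τ = RC = 8.323×10^-3 s. I_d in the gap equals the RC charging current.
I_d(t) = (V₀/R) e^(−t/τ) = 2.763×10^-7 · e^(−0.5202) = 1.64×10^-7 A.

1.64×10^-7 A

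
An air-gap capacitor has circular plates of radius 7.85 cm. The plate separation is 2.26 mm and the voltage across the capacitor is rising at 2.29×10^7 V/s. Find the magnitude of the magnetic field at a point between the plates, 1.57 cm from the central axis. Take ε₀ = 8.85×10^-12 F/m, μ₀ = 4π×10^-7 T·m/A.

I_d = C dV/dt with C = ε₀πR²/d = 7.581×10^-11 F, so I_d = (7.581×10^-11)(2.29×10^7) = 1.736×10^-3 A.
For r < R the Ampère–Maxwell law gives B(2πr) = μ₀ I_d (r²/R²), so B = μ₀ I_d r/(2πR²) = (4π×10^-7)(1.736×10^-3)(0.0157)/(2π·0.0785²) = 8.85×10^-10 T.

8.85×10^-10 T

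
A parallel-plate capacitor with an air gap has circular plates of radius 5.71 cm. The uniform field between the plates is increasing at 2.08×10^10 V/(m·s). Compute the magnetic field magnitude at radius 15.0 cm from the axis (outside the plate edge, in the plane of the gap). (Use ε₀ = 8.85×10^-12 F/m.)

I_d = ε₀ dΦ_E/dt = ε₀ πR² (dE/dt) = (8.85×10^-12)(0.01024)(2.08×10^10) = 1.885×10^-3 A through the full plate area.
Outside the plates the loop encloses all of I_d, so B·2πr = μ₀ I_d and B = 2.51×10^-9 T.

2.51×10^-9 T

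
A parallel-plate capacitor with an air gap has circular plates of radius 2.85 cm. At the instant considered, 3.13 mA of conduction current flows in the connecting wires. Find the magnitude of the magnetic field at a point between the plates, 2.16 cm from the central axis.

1.66×10^-8 T

By continuity the displacement current in the gap matches the conduction current: I_d = 3.13×10^-3 A.
∮B·dl = μ₀ I_d,enc with I_d,enc = I_d r²/R² = 1.798×10^-3 A; so B = μ₀ I_d,enc/(2πr) = 1.66×10^-8 T.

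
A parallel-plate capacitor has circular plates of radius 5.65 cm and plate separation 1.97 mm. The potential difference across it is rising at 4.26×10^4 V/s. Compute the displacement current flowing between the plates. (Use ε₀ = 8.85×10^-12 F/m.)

1.92×10^-6 A

The field between the plates is E = V/d, so dE/dt = (4.26×10^4)/(1.97×10^-3 m) = 2.162×10^7 V/(m·s).
I_d = ε₀ A (dE/dt) = (8.85×10^-12)(0.01003)(2.162×10^7) = 1.92×10^-6 A.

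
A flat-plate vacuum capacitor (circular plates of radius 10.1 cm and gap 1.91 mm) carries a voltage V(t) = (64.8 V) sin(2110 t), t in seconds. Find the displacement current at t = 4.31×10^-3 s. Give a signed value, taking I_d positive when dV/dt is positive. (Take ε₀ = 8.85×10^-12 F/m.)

-1.92×10^-5 A

dV/dt = (64.8)(2110)·cos(9.0941) = -1.293×10^5 V/s.
I_d = C dV/dt with C = ε₀A/d = (8.85×10^-12)(0.03205)/(1.91×10^-3) = 1.485×10^-10 F, so I_d = (1.485×10^-10)(-1.293×10^5) = -1.92×10^-5 A.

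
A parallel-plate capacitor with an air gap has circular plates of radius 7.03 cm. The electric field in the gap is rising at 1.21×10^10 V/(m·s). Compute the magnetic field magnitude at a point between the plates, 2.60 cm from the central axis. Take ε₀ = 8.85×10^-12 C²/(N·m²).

1.75×10^-9 T

Through the whole plate area (πR² = 0.01553 m²), I_d = ε₀ πR² dE/dt = 1.663×10^-3 A.
∮B·dl = μ₀ I_d,enc with I_d,enc = I_d r²/R² = 2.275×10^-4 A; so B = μ₀ I_d,enc/(2πr) = 1.75×10^-9 T.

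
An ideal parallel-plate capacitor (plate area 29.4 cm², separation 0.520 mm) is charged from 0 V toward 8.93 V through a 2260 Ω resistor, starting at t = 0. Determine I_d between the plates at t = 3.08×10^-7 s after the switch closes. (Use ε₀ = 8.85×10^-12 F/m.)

2.59×10^-4 A

C = ε₀A/d = (8.85×10^-12)(2.94×10^-3)/(5.20×10^-4) = 5.004×10^-11 F and τ = RC = 1.131×10^-7 s. I_d in the gap equals the RC charging current.
I_d(t) = (V₀/R) e^(−t/τ) = 3.951×10^-3 · e^(−2.723) = 2.59×10^-4 A.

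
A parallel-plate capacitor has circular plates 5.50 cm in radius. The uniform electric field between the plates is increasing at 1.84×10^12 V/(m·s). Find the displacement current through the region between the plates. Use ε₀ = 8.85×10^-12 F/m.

0.155 A

With a uniform field, Φ_E = EA, so I_d = ε₀ A dE/dt = 0.155 A.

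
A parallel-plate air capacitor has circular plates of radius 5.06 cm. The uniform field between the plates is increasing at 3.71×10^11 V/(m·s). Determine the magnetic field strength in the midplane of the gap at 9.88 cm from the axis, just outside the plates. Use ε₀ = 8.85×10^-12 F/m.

Through the whole plate area (πR² = 8.044×10^-3 m²), I_d = ε₀ πR² dE/dt = 0.02641 A.
For r ≥ R the full I_d is enclosed: B = μ₀ I_d/(2πr) = (4π×10^-7)(0.02641)/(2π·0.0988) = 5.35×10^-8 T.

5.35×10^-8 T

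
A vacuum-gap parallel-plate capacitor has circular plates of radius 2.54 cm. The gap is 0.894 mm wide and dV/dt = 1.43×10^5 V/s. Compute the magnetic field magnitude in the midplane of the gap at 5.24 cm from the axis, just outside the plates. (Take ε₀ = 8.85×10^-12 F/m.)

1.10×10^-11 T

With E = V/d, dE/dt = 1.600×10^8 V/(m·s) and πR² = 2.027×10^-3 m², giving I_d = ε₀ πR² dE/dt = 2.870×10^-6 A.
For r ≥ R the full I_d is enclosed: B = μ₀ I_d/(2πr) = (4π×10^-7)(2.870×10^-6)/(2π·0.0524) = 1.10×10^-11 T.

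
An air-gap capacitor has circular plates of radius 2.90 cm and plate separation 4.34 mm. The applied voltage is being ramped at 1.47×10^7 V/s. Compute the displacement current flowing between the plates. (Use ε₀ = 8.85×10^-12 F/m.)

7.92×10^-5 A

E = V/d so dE/dt = (dV/dt)/d = 3.387×10^9 V/(m·s), and I_d = ε₀ A dE/dt = (8.85×10^-12)(2.642×10^-3)(3.387×10^9) = 7.92×10^-5 A.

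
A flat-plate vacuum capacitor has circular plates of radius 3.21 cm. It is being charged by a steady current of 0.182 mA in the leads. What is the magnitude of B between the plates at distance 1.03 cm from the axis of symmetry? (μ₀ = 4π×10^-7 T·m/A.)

3.64×10^-10 T

By continuity the displacement current in the gap matches the conduction current: I_d = 1.82×10^-4 A.
∮B·dl = μ₀ I_d,enc with I_d,enc = I_d r²/R² = 1.874×10^-5 A; so B = μ₀ I_d,enc/(2πr) = 3.64×10^-10 T.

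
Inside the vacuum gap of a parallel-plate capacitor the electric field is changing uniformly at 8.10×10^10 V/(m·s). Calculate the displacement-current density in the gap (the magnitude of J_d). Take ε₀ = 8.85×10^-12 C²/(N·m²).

The displacement-current density is ε₀ ∂E/∂t = (8.85×10^-12)(8.10×10^10) = 0.717 A/m².

0.717 A/m²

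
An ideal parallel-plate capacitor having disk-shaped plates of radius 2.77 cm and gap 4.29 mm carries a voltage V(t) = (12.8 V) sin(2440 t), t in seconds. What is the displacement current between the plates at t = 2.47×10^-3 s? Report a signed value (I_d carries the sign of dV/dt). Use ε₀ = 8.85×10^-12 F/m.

1.50×10^-7 A

C = ε₀A/d = (8.85×10^-12)(2.411×10^-3)/(4.29×10^-3) = 4.974×10^-12 F. dV/dt = V₀ω·cos(ωt); at ωt = 6.0268 rad this factor is 0.9673.
I_d = C dV/dt = (4.974×10^-12)(12.8)(2440)(0.9673) = 1.50×10^-7 A.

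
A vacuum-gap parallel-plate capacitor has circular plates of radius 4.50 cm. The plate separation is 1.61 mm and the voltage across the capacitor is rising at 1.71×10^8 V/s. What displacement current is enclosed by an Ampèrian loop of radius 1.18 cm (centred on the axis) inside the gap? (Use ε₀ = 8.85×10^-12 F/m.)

4.11×10^-4 A

dE/dt = (dV/dt)/d = 1.062×10^11 V/(m·s); I_d = ε₀(πR²)(dE/dt) = (8.85×10^-12)(6.362×10^-3)(1.062×10^11) = 5.979×10^-3 A.
Through an area πr² the displacement current is I_d·(πr²/πR²) = I_d (r/R)² = 4.11×10^-4 A.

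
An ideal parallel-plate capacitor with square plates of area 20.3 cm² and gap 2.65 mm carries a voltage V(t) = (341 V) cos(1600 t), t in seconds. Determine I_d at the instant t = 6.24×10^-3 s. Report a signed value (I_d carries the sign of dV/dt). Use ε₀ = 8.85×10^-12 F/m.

1.96×10^-6 A

dV/dt = (341)(1600)·−sin(9.984) = 2.895×10^5 V/s.
I_d = C dV/dt with C = ε₀A/d = (8.85×10^-12)(2.03×10^-3)/(2.65×10^-3) = 6.779×10^-12 F, so I_d = (6.779×10^-12)(2.895×10^5) = 1.96×10^-6 A.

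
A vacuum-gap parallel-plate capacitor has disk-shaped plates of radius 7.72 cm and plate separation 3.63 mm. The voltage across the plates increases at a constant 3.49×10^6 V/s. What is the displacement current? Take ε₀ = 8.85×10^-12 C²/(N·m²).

C = ε₀A/d = (8.85×10^-12)(0.01872)/(3.63×10^-3) = 4.564×10^-11 F.
I_d = C dV/dt = (4.564×10^-11)(3.49×10^6) = 1.59×10^-4 A.

1.59×10^-4 A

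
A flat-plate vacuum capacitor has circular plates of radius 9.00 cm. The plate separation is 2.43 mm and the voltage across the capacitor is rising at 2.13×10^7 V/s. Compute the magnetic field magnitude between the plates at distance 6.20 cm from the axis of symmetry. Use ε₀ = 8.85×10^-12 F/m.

dE/dt = (dV/dt)/d = 8.765×10^9 V/(m·s); I_d = ε₀(πR²)(dE/dt) = (8.85×10^-12)(0.02545)(8.765×10^9) = 1.974×10^-3 A.
An Ampèrian loop of radius r encloses a fraction (r/R)² of I_d. Then B·2πr = μ₀ I_d (r/R)², giving B = μ₀ I_d r/(2πR²) = 3.02×10^-9 T.

3.02×10^-9 T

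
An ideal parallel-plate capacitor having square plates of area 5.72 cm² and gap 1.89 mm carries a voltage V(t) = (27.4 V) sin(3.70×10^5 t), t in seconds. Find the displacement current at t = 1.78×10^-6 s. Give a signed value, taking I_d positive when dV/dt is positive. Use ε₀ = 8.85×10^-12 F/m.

2.15×10^-5 A

C = ε₀A/d = (8.85×10^-12)(5.72×10^-4)/(1.89×10^-3) = 2.678×10^-12 F. dV/dt = V₀ω·cos(ωt); at ωt = 0.6586 rad this factor is 0.7908.
I_d = C dV/dt = (2.678×10^-12)(27.4)(3.70×10^5)(0.7908) = 2.15×10^-5 A.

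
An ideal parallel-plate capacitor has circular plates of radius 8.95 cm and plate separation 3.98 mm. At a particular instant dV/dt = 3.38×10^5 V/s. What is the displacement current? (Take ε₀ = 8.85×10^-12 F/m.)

The displacement current equals the charging current C dV/dt. With C = ε₀A/d = (8.85×10^-12)(0.02516)/(3.98×10^-3) = 5.595×10^-11 F, I_d = (5.595×10^-11)(3.38×10^5) = 1.89×10^-5 A.

1.89×10^-5 A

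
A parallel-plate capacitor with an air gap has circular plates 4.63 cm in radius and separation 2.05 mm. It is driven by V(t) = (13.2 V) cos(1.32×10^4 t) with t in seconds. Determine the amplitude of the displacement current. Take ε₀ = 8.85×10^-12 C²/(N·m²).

5.07×10^-6 A

The displacement current equals the conduction current C dV/dt, which peaks at C V₀ ω.
With C = ε₀A/d = (8.85×10^-12)(6.735×10^-3)/(2.05×10^-3) = 2.908×10^-11 F and ω = 1.32×10^4 rad/s, I_d,max = (2.908×10^-11)(13.2)(1.32×10^4) = 5.07×10^-6 A.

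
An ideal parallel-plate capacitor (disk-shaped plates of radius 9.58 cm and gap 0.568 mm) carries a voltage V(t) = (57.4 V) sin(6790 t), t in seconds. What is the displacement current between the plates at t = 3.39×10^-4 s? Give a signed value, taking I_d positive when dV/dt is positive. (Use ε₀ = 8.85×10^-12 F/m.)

-1.17×10^-4 A

C = ε₀A/d = (8.85×10^-12)(0.02883)/(5.68×10^-4) = 4.492×10^-10 F. dV/dt = V₀ω·cos(ωt); at ωt = 2.30181 rad this factor is -0.6676.
I_d = C dV/dt = (4.492×10^-10)(57.4)(6790)(-0.6676) = -1.17×10^-4 A.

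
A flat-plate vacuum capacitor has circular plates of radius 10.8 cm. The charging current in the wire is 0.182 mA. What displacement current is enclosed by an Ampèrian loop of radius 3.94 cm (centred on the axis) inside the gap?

By continuity the displacement current in the gap matches the conduction current: I_d = 1.82×10^-4 A.
The field is uniform, so I_d,enc = I_d (r/R)² = (1.82×10^-4)(3.94/10.8)² = 2.42×10^-5 A.

2.42×10^-5 A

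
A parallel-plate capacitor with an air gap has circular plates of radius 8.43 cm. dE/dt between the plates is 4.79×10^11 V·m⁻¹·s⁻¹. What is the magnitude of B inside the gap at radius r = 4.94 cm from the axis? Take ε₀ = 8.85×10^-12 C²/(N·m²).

1.32×10^-7 T

Total displacement current: I_d = ε₀(πR²)(dE/dt) = (8.85×10^-12)(0.02233)(4.79×10^11) = 0.09466 A.
For r < R the Ampère–Maxwell law gives B(2πr) = μ₀ I_d (r²/R²), so B = μ₀ I_d r/(2πR²) = (4π×10^-7)(0.09466)(0.0494)/(2π·0.0843²) = 1.32×10^-7 T.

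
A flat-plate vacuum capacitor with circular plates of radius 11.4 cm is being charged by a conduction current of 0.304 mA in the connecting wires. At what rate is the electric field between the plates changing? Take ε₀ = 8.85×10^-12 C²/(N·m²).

By continuity, I_d in the gap equals the 0.304 mA flowing in the wire.
Inverting I_d = ε₀ A dE/dt gives dE/dt = 3.04×10^-4 / (8.85×10^-12 · 0.04083) = 8.41×10^8 V/(m·s).

8.41×10^8 V/(m·s)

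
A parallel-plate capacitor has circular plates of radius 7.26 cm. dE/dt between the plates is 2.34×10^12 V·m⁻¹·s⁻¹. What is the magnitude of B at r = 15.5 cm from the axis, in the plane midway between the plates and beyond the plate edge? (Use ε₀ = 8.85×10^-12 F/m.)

Total displacement current: I_d = ε₀(πR²)(dE/dt) = (8.85×10^-12)(0.01656)(2.34×10^12) = 0.3429 A.
Outside the plates the loop encloses all of I_d, so B·2πr = μ₀ I_d and B = 4.42×10^-7 T.

4.42×10^-7 T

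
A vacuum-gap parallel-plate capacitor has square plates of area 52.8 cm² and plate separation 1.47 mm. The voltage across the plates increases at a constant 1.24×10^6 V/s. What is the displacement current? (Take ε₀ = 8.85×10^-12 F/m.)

3.94×10^-5 A

C = ε₀A/d = (8.85×10^-12)(5.28×10^-3)/(1.47×10^-3) = 3.179×10^-11 F.
I_d = C dV/dt = (3.179×10^-11)(1.24×10^6) = 3.94×10^-5 A.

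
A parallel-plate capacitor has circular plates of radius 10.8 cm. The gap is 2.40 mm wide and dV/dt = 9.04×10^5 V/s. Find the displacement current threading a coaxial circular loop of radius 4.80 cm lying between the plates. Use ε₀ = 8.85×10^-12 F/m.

With E = V/d, dE/dt = 3.767×10^8 V/(m·s) and πR² = 0.03664 m², giving I_d = ε₀ πR² dE/dt = 1.222×10^-4 A.
Since J_d is uniform, the enclosed fraction is (r/R)² = 0.1975, giving I_d,enc = 2.41×10^-5 A.

2.41×10^-5 A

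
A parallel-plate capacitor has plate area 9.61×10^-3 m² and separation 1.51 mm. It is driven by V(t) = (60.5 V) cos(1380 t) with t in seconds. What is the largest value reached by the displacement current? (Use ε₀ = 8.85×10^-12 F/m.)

4.70×10^-6 A

The displacement current equals the conduction current C dV/dt, which peaks at C V₀ ω.
With C = ε₀A/d = (8.85×10^-12)(9.61×10^-3)/(1.51×10^-3) = 5.632×10^-11 F and ω = 1380 rad/s, I_d,max = (5.632×10^-11)(60.5)(1380) = 4.70×10^-6 A.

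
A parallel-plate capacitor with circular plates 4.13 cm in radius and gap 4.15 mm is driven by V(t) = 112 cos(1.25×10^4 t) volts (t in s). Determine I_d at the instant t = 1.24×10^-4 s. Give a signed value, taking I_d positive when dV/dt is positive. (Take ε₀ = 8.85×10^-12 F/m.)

dE/dt = (V₀ω/d)·−sin(ωt) with ωt = 1.55 rad: (112)(1.25×10^4)(-0.9998)/(4.15×10^-3) = -3.373×10^8 V/(m·s).
I_d = ε₀ A dE/dt = (8.85×10^-12)(5.359×10^-3)(-3.373×10^8) = -1.60×10^-5 A.

-1.60×10^-5 A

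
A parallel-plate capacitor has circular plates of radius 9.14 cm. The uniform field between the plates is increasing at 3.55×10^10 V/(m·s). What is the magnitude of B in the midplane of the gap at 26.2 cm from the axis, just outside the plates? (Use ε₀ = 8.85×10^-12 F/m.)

Total displacement current: I_d = ε₀(πR²)(dE/dt) = (8.85×10^-12)(0.02624)(3.55×10^10) = 8.244×10^-3 A.
Outside the plates the loop encloses all of I_d, so B·2πr = μ₀ I_d and B = 6.29×10^-9 T.

6.29×10^-9 T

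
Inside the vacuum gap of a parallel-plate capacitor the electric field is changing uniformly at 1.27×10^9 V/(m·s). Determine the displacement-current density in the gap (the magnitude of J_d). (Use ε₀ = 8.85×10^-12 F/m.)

0.0112 A/m²

The displacement-current density is ε₀ ∂E/∂t = (8.85×10^-12)(1.27×10^9) = 0.0112 A/m².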